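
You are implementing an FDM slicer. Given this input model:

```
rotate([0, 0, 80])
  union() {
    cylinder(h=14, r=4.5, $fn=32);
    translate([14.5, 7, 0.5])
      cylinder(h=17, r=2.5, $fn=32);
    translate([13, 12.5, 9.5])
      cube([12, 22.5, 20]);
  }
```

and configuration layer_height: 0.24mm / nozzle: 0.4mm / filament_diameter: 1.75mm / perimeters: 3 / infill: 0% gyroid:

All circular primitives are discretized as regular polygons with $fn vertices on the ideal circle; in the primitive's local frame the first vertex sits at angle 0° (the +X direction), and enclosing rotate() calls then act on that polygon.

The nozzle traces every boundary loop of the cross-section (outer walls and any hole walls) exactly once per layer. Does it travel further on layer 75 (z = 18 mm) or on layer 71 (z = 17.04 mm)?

Layer 75 (z = 18): the cylinder does not reach this height (z outside [0, 14]); the cylinder at (14.5, 7) is not intersected at this z (z outside [0.5, 17.5]); the cube at (13, 12.5) is present — its section is the full 12×22.5 rectangle (perimeter 69.00 mm); Merging all regions: only the 12×22.5 cube at (13, 12.5) is present, so the union is just that shape — boundary = 69.00 mm; (rotated 80° about Z; rotation is an isometry so areas/perimeters/island counts are preserved). So its perimeter = 69.00 mm. Layer 71 (z = 17.04): the cylinder is absent (z outside [0, 14]); the r=2.5 cylinder at (14.5, 7) gives a regular 32-gon of circumradius 2.5 (constant along its height) (perimeter = 2·32·2.500·sin(180°/32) = 15.68 mm); the cube at (13, 12.5) is present — its section is the full 12×22.5 rectangle (perimeter 69.00 mm); Merging all regions: the 2 present regions are separate (no shared area or edge), so areas and boundary lengths simply add and each stays a separate island — boundary = 84.68 mm; (rotated 80° about Z; rotation is an isometry so areas/perimeters/island counts are preserved). So its perimeter = 84.68 mm. Layer 71 is larger (84.68 vs 69.00 mm).

layer 71 (z = 17.04 mm)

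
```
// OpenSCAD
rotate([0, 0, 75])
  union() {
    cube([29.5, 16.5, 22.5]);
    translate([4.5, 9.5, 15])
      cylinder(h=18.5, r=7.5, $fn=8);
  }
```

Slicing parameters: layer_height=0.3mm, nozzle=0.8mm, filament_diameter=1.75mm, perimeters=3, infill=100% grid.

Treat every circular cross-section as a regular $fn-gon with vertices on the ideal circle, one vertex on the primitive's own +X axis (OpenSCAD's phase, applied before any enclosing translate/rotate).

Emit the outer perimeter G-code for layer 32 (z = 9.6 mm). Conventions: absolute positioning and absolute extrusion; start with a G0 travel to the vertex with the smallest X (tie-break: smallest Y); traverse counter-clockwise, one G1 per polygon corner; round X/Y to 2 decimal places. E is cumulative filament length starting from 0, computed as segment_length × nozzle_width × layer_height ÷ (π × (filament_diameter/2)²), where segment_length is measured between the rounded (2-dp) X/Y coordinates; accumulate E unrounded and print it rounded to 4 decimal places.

G0 X-15.94 Y4.27 Z9.60
G1 X0.00 Y0.00 E1.6466
G1 X7.64 Y28.49 E4.5898
G1 X-8.30 Y32.77 E6.2366
G1 X-15.94 Y4.27 E9.1807

At z = 9.6 mm: the 29.5×16.5 cube contributes its full rectangle; the cylinder at (4.5, 9.5) is not intersected at this z (z outside [15, 33.5]); Taking the union: only the 29.5×16.5 cube is present, so the union is just that shape — 1 connected region; (whole slice rotated 75° about Z — lengths, areas and connectivity unchanged). The outline is a single polygon with 4 vertices. Extrusion per mm of travel: 0.8 × 0.3 / (π × 0.875²) = 0.099780. Accumulating E over each segment gives final E = 9.1807.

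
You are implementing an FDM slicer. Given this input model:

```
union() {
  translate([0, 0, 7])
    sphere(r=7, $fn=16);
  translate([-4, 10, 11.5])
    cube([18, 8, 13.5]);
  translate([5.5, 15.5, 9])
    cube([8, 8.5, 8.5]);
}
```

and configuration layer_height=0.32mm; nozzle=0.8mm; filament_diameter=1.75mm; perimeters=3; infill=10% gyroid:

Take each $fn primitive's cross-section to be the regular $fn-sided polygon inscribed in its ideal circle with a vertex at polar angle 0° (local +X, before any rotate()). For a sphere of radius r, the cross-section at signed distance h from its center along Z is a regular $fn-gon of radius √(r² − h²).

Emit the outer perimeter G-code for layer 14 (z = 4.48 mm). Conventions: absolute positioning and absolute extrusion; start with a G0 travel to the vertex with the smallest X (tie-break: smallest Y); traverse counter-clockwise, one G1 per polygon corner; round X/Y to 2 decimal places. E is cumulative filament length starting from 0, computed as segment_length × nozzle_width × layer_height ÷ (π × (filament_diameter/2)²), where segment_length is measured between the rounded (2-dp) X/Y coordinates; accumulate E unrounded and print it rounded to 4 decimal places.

At z = 4.48 mm: the r=7 sphere contributes a regular 16-gon of circumradius √(7²−2.52²) = 6.531; the cube at (-4, 10) does not reach this height (z outside [11.5, 25]); the cube at (5.5, 15.5) is absent (z outside [9, 17.5]); Merging all regions: only the r=7 sphere is present, so the union is just that shape — 1 connected region. The outline is a single polygon with 16 vertices. Extrusion per mm of travel: 0.8 × 0.32 / (π × 0.875²) = 0.106432. Accumulating E over each segment gives final E = 4.3387.

G0 X-6.53 Y0.00 Z4.48
G1 X-6.03 Y-2.50 E0.2714
G1 X-4.62 Y-4.62 E0.5423
G1 X-2.50 Y-6.03 E0.8133
G1 X0.00 Y-6.53 E1.0847
G1 X2.50 Y-6.03 E1.3560
G1 X4.62 Y-4.62 E1.6270
G1 X6.03 Y-2.50 E1.8980
G1 X6.53 Y0.00 E2.1693
G1 X6.03 Y2.50 E2.4407
G1 X4.62 Y4.62 E2.7117
G1 X2.50 Y6.03 E2.9827
G1 X0.00 Y6.53 E3.2540
G1 X-2.50 Y6.03 E3.5254
G1 X-4.62 Y4.62 E3.7963
G1 X-6.03 Y2.50 E4.0673
G1 X-6.53 Y0.00 E4.3387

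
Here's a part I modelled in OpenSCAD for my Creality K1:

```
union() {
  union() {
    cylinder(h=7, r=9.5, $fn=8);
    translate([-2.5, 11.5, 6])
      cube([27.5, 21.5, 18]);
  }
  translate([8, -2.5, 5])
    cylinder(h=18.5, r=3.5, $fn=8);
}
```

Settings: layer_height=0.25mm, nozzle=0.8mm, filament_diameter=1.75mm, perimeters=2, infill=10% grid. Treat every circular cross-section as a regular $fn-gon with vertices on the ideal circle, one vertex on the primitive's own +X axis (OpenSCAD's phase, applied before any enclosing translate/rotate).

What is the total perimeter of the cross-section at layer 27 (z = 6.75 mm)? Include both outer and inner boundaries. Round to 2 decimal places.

159.76 mm

At z = 6.75 mm: the r=9.5 cylinder gives a regular 8-gon of circumradius 9.5 (constant along its height) (perimeter = 2·8·9.500·sin(180°/8) = 58.17 mm); the cube at (-2.5, 11.5) (footprint 27.5×21.5) is included at this height (perimeter 98.00 mm); Combining (union): the 2 present regions are separate (no shared area or edge), so areas and boundary lengths simply add and each stays a separate island — boundary = 156.17 mm; the cylinder at (8, -2.5): section is a regular 8-gon, circumradius r=3.5 (perimeter = 2·8·3.500·sin(180°/8) = 21.43 mm); Merging all regions: the regions partially overlap (shared area 20.04 mm²), so the edge portions inside another operand are dropped and the merged outline is re-measured after clipping — boundary = 159.76 mm. Overall, the cross-section has 2 separate islands. Total boundary length (outer) = 159.76 mm.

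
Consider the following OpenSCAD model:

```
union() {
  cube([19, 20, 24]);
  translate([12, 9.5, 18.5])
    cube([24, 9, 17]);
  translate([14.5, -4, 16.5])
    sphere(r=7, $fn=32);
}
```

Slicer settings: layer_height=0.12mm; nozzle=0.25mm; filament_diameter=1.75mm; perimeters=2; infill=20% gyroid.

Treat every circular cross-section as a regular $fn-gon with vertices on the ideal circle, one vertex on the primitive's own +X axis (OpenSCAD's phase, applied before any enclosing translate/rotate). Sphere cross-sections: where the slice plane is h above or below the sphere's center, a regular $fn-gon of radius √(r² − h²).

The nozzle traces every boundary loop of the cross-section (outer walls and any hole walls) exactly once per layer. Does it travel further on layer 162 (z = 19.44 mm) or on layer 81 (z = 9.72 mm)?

layer 162 (z = 19.44 mm)

Layer 162 (z = 19.44): the cube is present — its section is the full 19×20 rectangle (perimeter 78.00 mm); the cube at (12, 9.5) (footprint 24×9) is included at this height (perimeter 66.00 mm); the sphere at (14.5, -4): section is a regular 32-gon, circumradius = √(r²−h²) = √(7²−2.94²) = 6.353 (perimeter = 2·32·6.353·sin(180°/32) = 39.85 mm); Merging all regions: the regions partially overlap (shared area 78.84 mm²), so the edge portions inside another operand are dropped and the merged outline is re-measured after clipping — boundary = 131.36 mm. So its perimeter = 131.36 mm. Layer 81 (z = 9.72): the cube (footprint 19×20) is included at this height (perimeter 78.00 mm); the cube at (12, 9.5) does not reach this height (z outside [18.5, 35.5]); the r=7 sphere at (14.5, -4) contributes a regular 32-gon of circumradius √(7²−6.78²) = 1.741 (perimeter = 2·32·1.741·sin(180°/32) = 10.92 mm); Taking the union: the 2 present regions are separate (no shared area or edge), so areas and boundary lengths simply add and each stays a separate island — boundary = 88.92 mm. So its perimeter = 88.92 mm. Layer 162 is larger (131.36 vs 88.92 mm).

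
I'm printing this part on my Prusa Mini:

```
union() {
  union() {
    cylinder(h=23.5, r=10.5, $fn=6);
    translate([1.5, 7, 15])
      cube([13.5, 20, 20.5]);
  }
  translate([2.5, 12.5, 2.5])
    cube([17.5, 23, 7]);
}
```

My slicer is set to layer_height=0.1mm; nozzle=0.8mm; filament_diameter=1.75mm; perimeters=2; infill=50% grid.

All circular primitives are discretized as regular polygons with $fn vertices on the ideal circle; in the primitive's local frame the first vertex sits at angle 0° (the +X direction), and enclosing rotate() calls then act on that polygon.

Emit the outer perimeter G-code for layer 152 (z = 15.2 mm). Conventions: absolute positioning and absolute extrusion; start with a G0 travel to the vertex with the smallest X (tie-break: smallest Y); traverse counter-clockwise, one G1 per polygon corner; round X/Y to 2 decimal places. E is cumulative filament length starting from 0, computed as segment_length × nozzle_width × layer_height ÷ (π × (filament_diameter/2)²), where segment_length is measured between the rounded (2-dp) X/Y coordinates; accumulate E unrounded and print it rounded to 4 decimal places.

At z = 15.2 mm: the r=10.5 cylinder gives a regular 6-gon of circumradius 10.5 (constant along its height); the cube at (1.5, 7) is present — its section is the full 13.5×20 rectangle; Combining (union): the regions partially overlap (shared area 9.11 mm²), so overlapping operands fuse into one piece — 1 connected region; the cube at (2.5, 12.5) is not intersected at this z (z outside [2.5, 9.5]); Merging all regions: only the result so far is present, so the union is just that shape — 1 connected region. The outline is a single polygon with 10 vertices. Extrusion per mm of travel: 0.8 × 0.1 / (π × 0.875²) = 0.033260. Accumulating E over each segment gives final E = 3.8839.

G0 X-10.50 Y0.00 Z15.20
G1 X-5.25 Y-9.09 E0.3491
G1 X5.25 Y-9.09 E0.6984
G1 X10.50 Y0.00 E1.0475
G1 X6.46 Y7.00 E1.3163
G1 X15.00 Y7.00 E1.6004
G1 X15.00 Y27.00 E2.2656
G1 X1.50 Y27.00 E2.7146
G1 X1.50 Y9.09 E3.3103
G1 X-5.25 Y9.09 E3.5348
G1 X-10.50 Y0.00 E3.8839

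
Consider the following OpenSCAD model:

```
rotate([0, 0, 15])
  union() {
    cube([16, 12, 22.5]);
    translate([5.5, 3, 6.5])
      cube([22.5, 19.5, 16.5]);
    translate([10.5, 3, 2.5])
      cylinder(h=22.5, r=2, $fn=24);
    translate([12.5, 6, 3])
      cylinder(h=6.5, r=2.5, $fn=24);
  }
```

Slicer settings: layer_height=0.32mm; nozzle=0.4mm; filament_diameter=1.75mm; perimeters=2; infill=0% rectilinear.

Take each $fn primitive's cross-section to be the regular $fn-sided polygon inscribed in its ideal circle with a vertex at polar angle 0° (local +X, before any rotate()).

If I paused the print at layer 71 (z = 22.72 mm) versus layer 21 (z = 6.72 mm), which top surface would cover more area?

Layer 71 (z = 22.72): the cube is absent (z outside [0, 22.5]); the 22.5×19.5 cube at (5.5, 3) contributes its full rectangle (area 438.75 mm²); the r=2 cylinder at (10.5, 3) contributes a regular 24-gon of circumradius 2 (area = (24/2)·2.000²·sin(360°/24) = 12.42 mm²); the cylinder at (12.5, 6) does not reach this height (z outside [3, 9.5]); Combining (union): the regions partially overlap — summed areas 451.17 mm² minus the doubly-counted overlap 6.21 mm² gives 444.96 mm² — area = 444.96 mm²; (rotated 15° about Z; rotation is an isometry so areas/perimeters/island counts are preserved). So its area = 444.96 mm². Layer 21 (z = 6.72): the 16×12 cube contributes its full rectangle (area 192.00 mm²); the cube at (5.5, 3) (footprint 22.5×19.5) is included at this height (area 438.75 mm²); the r=2 cylinder at (10.5, 3) contributes a regular 24-gon of circumradius 2 (area = (24/2)·2.000²·sin(360°/24) = 12.42 mm²); the cylinder at (12.5, 6): section is a regular 24-gon, circumradius r=2.5 (area = (24/2)·2.500²·sin(360°/24) = 19.41 mm²); Merging all regions: the regions partially overlap — summed areas 662.58 mm² minus the doubly-counted overlap 126.33 mm² gives 536.25 mm² — area = 536.25 mm²; (rotated 15° about Z; rotation is an isometry so areas/perimeters/island counts are preserved). So its area = 536.25 mm². Layer 21 is larger (536.25 vs 444.96 mm²).

layer 21 (z = 6.72 mm)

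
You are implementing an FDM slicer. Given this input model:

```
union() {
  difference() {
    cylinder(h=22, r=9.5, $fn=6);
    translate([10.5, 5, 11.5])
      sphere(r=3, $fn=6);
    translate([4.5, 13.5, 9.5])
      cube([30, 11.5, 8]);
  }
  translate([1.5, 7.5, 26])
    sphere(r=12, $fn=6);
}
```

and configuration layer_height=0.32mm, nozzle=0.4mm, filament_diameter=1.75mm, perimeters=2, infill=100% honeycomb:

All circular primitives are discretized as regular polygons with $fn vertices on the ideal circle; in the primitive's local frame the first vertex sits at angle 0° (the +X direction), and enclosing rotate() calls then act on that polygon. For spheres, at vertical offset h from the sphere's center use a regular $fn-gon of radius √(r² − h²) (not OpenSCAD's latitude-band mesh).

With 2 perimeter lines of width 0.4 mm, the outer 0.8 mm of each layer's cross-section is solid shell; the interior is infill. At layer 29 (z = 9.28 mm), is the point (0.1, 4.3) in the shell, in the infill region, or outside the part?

infill

At z = 9.28 mm: the r=9.5 cylinder contributes a regular 6-gon of circumradius 9.5; the r=3 sphere at (10.5, 5) slices to a regular 6-gon of circumradius 2.018 (√(r²−h²) with h=2.22 from center); the cube at (4.5, 13.5) is not intersected at this z (z outside [9.5, 17.5]); Subtracting the remaining from the first: starting from the r=9.5 cylinder, the r=3 sphere at (10.5, 5) misses the remaining region (no effect) — 1 connected region; the sphere at (1.5, 7.5) is absent (|z−center|=16.720 > r=12); Merging all regions: only the result so far is present, so the union is just that shape — 1 connected region. Overall, the cross-section is a single solid region. The nearest boundary edge runs (-4.75, 8.23)→(4.75, 8.23); distance from the point to it = 3.93 mm. The point is inside the cross-section and 3.93 mm from the nearest boundary — more than the 0.8 mm shell width (2 × 0.4), so it's in the infill interior.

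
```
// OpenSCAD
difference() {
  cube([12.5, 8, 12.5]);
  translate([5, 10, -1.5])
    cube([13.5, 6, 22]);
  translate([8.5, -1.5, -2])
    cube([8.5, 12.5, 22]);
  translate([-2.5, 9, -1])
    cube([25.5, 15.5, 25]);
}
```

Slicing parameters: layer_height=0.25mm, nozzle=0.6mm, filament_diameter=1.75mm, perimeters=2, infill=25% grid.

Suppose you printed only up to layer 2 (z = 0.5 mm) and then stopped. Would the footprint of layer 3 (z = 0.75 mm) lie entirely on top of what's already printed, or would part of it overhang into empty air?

Compare the two slices. At z = 0.5: the 12.5×8 cube contributes its full rectangle (area 100.00 mm²); the cube at (5, 10) is present — its section is the full 13.5×6 rectangle (area 81.00 mm²); the cube at (8.5, -1.5) (footprint 8.5×12.5) is included at this height (area 106.25 mm²); the cube at (-2.5, 9) (footprint 25.5×15.5) is included at this height (area 395.25 mm²); After the difference (first − rest): starting from the 12.5×8 cube (100.00 mm²), the 13.5×6 cube at (5, 10) misses the remaining region (no effect); the 8.5×12.5 cube at (8.5, -1.5) partially overlaps it — only the 32.00 mm² overlap (of its 106.25 mm²) is removed, clipping the outline; the 25.5×15.5 cube at (-2.5, 9) misses the remaining region (no effect) — area = 68.00 mm². At z = 0.75: the 12.5×8 cube contributes its full rectangle (area 100.00 mm²); the cube at (5, 10) is present — its section is the full 13.5×6 rectangle (area 81.00 mm²); the cube at (8.5, -1.5) (footprint 8.5×12.5) is included at this height (area 106.25 mm²); the cube at (-2.5, 9) is present — its section is the full 25.5×15.5 rectangle (area 395.25 mm²); Taking the first minus the rest: starting from the 12.5×8 cube (100.00 mm²), the 13.5×6 cube at (5, 10) misses the remaining region (no effect); the 8.5×12.5 cube at (8.5, -1.5) partially overlaps it — only the 32.00 mm² overlap (of its 106.25 mm²) is removed, clipping the outline; the 25.5×15.5 cube at (-2.5, 9) misses the remaining region (no effect) — area = 68.00 mm². Checking containment: the cross-section at z = 0.75 is a subset of the cross-section at z = 0.5.

entirely on top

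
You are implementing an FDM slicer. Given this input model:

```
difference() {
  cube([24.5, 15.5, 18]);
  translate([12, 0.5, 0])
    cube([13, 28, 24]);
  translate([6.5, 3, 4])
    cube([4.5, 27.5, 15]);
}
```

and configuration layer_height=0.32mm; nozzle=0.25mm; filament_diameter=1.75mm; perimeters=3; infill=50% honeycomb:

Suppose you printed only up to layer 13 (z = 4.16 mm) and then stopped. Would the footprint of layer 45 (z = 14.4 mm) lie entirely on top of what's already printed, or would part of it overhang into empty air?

Compare the two slices. At z = 4.16: the cube is present — its section is the full 24.5×15.5 rectangle (area 379.75 mm²); the cube at (12, 0.5) (footprint 13×28) is included at this height (area 364.00 mm²); the cube at (6.5, 3) (footprint 4.5×27.5) is included at this height (area 123.75 mm²); Taking the first minus the rest: starting from the 24.5×15.5 cube (379.75 mm²), the 13×28 cube at (12, 0.5) partially overlaps it — only the 187.50 mm² overlap (of its 364.00 mm²) is removed, clipping the outline; the 4.5×27.5 cube at (6.5, 3) partially overlaps it — only the 56.25 mm² overlap (of its 123.75 mm²) is removed, clipping the outline — area = 136.00 mm². At z = 14.4: the 24.5×15.5 cube contributes its full rectangle (area 379.75 mm²); the 13×28 cube at (12, 0.5) contributes its full rectangle (area 364.00 mm²); the 4.5×27.5 cube at (6.5, 3) contributes its full rectangle (area 123.75 mm²); Taking the first minus the rest: starting from the 24.5×15.5 cube (379.75 mm²), the 13×28 cube at (12, 0.5) partially overlaps it — only the 187.50 mm² overlap (of its 364.00 mm²) is removed, clipping the outline; the 4.5×27.5 cube at (6.5, 3) partially overlaps it — only the 56.25 mm² overlap (of its 123.75 mm²) is removed, clipping the outline — area = 136.00 mm². Checking containment: the cross-section at z = 14.4 is a subset of the cross-section at z = 4.16.

entirely on top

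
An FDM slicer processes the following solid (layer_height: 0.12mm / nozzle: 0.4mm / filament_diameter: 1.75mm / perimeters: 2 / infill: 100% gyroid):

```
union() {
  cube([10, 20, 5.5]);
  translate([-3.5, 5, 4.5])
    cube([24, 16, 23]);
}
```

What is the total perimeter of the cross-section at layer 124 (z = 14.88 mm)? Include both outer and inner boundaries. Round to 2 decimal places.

At z = 14.88 mm: the cube does not reach this height (z outside [0, 5.5]); the 24×16 cube at (-3.5, 5) contributes its full rectangle (perimeter 80.00 mm); Combining (union): only the 24×16 cube at (-3.5, 5) is present, so the union is just that shape — boundary = 80.00 mm. Overall, the cross-section is a single solid region. Total boundary length (outer) = 80.00 mm.

80.00 mm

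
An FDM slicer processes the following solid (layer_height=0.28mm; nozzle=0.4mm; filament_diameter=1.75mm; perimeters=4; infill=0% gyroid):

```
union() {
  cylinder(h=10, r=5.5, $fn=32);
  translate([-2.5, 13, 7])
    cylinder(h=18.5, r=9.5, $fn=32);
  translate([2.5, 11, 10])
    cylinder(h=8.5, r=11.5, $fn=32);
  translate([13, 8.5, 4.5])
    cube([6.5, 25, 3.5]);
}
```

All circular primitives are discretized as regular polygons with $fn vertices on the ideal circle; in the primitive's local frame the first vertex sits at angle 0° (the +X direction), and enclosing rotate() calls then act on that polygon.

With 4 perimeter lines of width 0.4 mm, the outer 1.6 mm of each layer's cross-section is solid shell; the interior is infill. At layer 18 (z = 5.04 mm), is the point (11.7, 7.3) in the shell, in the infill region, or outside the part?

outside

At z = 5.04 mm: the cylinder: section is a regular 32-gon, circumradius r=5.5; the cylinder at (-2.5, 13) is not intersected at this z (z outside [7, 25.5]); the cylinder at (2.5, 11) does not reach this height (z outside [10, 18.5]); the cube at (13, 8.5) is present — its section is the full 6.5×25 rectangle; Merging all regions: the 2 present regions are separate (no shared area or edge), so areas and boundary lengths simply add and each stays a separate island — 2 connected regions. Overall, the cross-section has 2 separate islands. The nearest boundary edge runs (19.50, 8.50)→(13.00, 8.50); distance from the point to it = 1.77 mm. The point is not inside any of the regions above, so it lies outside the cross-section (1.77 mm from the nearest boundary).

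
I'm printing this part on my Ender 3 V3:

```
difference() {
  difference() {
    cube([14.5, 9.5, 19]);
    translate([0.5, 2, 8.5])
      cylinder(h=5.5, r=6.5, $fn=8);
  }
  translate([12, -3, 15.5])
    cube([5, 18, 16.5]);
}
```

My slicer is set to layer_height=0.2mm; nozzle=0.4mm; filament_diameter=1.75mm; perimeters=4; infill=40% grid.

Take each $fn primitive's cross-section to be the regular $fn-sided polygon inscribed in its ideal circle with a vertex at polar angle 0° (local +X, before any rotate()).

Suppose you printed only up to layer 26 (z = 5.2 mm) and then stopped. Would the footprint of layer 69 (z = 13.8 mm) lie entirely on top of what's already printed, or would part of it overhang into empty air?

Compare the two slices. At z = 5.2: the cube is present — its section is the full 14.5×9.5 rectangle (area 137.75 mm²); the cylinder at (0.5, 2) does not reach this height (z outside [8.5, 14]); Taking the first minus the rest: none of the subtracted shapes is present at this height, so the 14.5×9.5 cube is unchanged — area = 137.75 mm²; the cube at (12, -3) is absent (z outside [15.5, 32]); Subtracting the remaining from the first: none of the subtracted shapes is present at this height, so that combined region is unchanged — area = 137.75 mm². At z = 13.8: the 14.5×9.5 cube contributes its full rectangle (area 137.75 mm²); the r=6.5 cylinder at (0.5, 2) gives a regular 8-gon of circumradius 6.5 (constant along its height) (area = (8/2)·6.500²·sin(360°/8) = 119.50 mm²); Taking the first minus the rest: starting from the 14.5×9.5 cube (137.75 mm²), the r=6.5 cylinder at (0.5, 2) partially overlaps it — only the 46.25 mm² overlap (of its 119.50 mm²) is removed, clipping the outline — area = 91.50 mm²; the cube at (12, -3) is absent (z outside [15.5, 32]); Subtracting the remaining from the first: none of the subtracted shapes is present at this height, so the result so far is unchanged — area = 91.50 mm². Checking containment: the cross-section at z = 13.8 is a subset of the cross-section at z = 5.2.

entirely on top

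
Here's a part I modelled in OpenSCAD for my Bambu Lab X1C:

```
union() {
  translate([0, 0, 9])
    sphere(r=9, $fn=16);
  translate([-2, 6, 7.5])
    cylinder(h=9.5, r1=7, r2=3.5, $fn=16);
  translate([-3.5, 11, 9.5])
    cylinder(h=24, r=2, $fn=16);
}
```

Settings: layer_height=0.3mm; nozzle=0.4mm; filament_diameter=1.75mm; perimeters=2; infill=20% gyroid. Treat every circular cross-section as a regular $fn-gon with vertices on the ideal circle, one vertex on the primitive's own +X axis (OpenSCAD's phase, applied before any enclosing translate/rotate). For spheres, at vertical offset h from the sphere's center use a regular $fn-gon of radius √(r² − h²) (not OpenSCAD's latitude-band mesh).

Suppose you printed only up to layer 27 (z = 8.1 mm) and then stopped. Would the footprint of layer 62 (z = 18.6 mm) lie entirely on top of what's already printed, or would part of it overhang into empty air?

part overhangs

Compare the two slices. At z = 8.1: the r=9 sphere slices to a regular 16-gon of circumradius 8.955 (√(r²−h²) with h=0.9 from center) (area = (16/2)·8.955²·sin(360°/16) = 245.50 mm²); the cone at (-2, 6) (r1=7→r2=3.5) has section circumradius 6.779 here — a regular 16-gon (area = (16/2)·6.779²·sin(360°/16) = 140.69 mm²); the cylinder at (-3.5, 11) does not reach this height (z outside [9.5, 33.5]); Merging all regions: the regions partially overlap — summed areas 386.19 mm² minus the doubly-counted overlap 91.47 mm² gives 294.71 mm² — area = 294.71 mm². At z = 18.6: the sphere is not intersected at this z (|z−center|=9.600 > r=9); the cone at (-2, 6) is absent (z outside [7.5, 17]); the r=2 cylinder at (-3.5, 11) contributes a regular 16-gon of circumradius 2 (area = (16/2)·2.000²·sin(360°/16) = 12.25 mm²); Combining (union): only the r=2 cylinder at (-3.5, 11) is present, so the union is just that shape — area = 12.25 mm². Checking containment: at z = 18.6 the cross-section extends beyond the z = 8.1 cross-section by about 1.05 mm².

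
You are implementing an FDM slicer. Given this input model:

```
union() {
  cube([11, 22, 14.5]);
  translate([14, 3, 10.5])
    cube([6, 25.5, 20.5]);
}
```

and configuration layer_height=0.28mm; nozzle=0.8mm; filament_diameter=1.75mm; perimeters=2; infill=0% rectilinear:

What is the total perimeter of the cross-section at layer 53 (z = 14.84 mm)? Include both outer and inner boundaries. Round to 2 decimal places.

63.00 mm

At z = 14.84 mm: the cube does not reach this height (z outside [0, 14.5]); the 6×25.5 cube at (14, 3) contributes its full rectangle (perimeter 63.00 mm); Combining (union): only the 6×25.5 cube at (14, 3) is present, so the union is just that shape — boundary = 63.00 mm. Overall, the cross-section is a single solid region. Total boundary length (outer) = 63.00 mm.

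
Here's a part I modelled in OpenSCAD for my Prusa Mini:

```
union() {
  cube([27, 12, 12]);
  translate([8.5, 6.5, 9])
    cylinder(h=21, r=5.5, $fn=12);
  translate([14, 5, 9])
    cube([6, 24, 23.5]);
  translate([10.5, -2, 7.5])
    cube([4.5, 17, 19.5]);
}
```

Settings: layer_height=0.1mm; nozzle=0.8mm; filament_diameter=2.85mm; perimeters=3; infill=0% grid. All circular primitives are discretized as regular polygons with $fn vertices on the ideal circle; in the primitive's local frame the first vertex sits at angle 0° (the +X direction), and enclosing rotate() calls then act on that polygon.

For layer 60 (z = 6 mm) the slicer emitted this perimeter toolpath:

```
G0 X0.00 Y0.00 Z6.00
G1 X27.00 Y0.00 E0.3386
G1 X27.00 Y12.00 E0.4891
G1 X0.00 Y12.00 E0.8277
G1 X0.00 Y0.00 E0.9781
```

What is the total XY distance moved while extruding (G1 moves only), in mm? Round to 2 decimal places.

78.00 mm

Sum the Euclidean lengths of each G1 segment: total = 78.00 mm.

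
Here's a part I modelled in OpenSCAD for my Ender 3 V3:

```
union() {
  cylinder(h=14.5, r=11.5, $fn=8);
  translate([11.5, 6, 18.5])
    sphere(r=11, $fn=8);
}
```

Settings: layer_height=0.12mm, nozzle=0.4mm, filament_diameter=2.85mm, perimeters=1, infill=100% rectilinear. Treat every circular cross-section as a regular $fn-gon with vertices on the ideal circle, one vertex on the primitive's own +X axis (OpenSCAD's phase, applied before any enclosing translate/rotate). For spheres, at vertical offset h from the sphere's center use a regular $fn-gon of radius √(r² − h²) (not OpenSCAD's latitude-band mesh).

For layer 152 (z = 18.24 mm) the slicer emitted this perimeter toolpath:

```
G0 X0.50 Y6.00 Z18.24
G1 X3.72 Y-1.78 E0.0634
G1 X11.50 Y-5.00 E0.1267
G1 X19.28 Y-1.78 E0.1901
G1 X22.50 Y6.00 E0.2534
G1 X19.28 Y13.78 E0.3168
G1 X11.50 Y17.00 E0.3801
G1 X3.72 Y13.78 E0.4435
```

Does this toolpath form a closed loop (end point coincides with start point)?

no

Start point (G0): (0.50, 6.00). End point (last G1): the path does not return to the start — open.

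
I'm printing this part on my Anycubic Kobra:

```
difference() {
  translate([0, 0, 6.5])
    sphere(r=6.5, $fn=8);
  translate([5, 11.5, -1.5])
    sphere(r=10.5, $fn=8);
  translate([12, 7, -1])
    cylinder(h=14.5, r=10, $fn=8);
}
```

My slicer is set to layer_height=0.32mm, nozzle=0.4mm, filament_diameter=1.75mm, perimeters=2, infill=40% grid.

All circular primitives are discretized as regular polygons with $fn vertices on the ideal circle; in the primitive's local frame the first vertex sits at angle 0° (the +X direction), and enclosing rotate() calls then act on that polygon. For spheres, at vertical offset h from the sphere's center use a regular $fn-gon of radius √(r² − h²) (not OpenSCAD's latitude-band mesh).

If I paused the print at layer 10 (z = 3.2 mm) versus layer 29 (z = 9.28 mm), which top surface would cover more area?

layer 29 (z = 9.28 mm)

Layer 10 (z = 3.2): the r=6.5 sphere slices to a regular 8-gon of circumradius 5.600 (√(r²−h²) with h=3.3 from center) (area = (8/2)·5.600²·sin(360°/8) = 88.70 mm²); the r=10.5 sphere at (5, 11.5) contributes a regular 8-gon of circumradius √(10.5²−4.7²) = 9.389 (area = (8/2)·9.389²·sin(360°/8) = 249.35 mm²); the cylinder at (12, 7): section is a regular 8-gon, circumradius r=10 (area = (8/2)·10.000²·sin(360°/8) = 282.84 mm²); Subtracting the remaining from the first: starting from the r=6.5 sphere (88.70 mm²), the r=10.5 sphere at (5, 11.5) partially overlaps it — only the 7.33 mm² overlap (of its 249.35 mm²) is removed, clipping the outline; the r=10 cylinder at (12, 7) partially overlaps it — only the 1.82 mm² overlap (of its 282.84 mm²) is removed, clipping the outline — area = 79.55 mm². So its area = 79.55 mm². Layer 29 (z = 9.28): the r=6.5 sphere slices to a regular 8-gon of circumradius 5.876 (√(r²−h²) with h=2.78 from center) (area = (8/2)·5.876²·sin(360°/8) = 97.64 mm²); the sphere at (5, 11.5) does not reach this height (|z−center|=10.780 > r=10.5); the cylinder at (12, 7): section is a regular 8-gon, circumradius r=10 (area = (8/2)·10.000²·sin(360°/8) = 282.84 mm²); Subtracting the remaining from the first: starting from the r=6.5 sphere (97.64 mm²), the r=10 cylinder at (12, 7) partially overlaps it — only the 4.51 mm² overlap (of its 282.84 mm²) is removed, clipping the outline — area = 93.13 mm². So its area = 93.13 mm². Layer 29 is larger (93.13 vs 79.55 mm²).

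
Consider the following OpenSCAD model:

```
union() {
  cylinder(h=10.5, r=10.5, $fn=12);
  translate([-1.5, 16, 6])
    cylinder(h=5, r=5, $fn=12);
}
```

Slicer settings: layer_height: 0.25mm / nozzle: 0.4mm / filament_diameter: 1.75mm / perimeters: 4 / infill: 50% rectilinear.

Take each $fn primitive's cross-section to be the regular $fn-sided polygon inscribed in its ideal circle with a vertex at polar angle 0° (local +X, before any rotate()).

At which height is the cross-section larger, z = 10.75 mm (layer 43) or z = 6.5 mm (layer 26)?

Layer 43 (z = 10.75): the cylinder does not reach this height (z outside [0, 10.5]); the cylinder at (-1.5, 16): section is a regular 12-gon, circumradius r=5 (area = (12/2)·5.000²·sin(360°/12) = 75.00 mm²); Merging all regions: only the r=5 cylinder at (-1.5, 16) is present, so the union is just that shape — area = 75.00 mm². So its area = 75.00 mm². Layer 26 (z = 6.5): the r=10.5 cylinder contributes a regular 12-gon of circumradius 10.5 (area = (12/2)·10.500²·sin(360°/12) = 330.75 mm²); the cylinder at (-1.5, 16): section is a regular 12-gon, circumradius r=5 (area = (12/2)·5.000²·sin(360°/12) = 75.00 mm²); Taking the union: the 2 present regions are separate (no shared area or edge), so areas and boundary lengths simply add and each stays a separate island — area = 405.75 mm². So its area = 405.75 mm². Layer 26 is larger (405.75 vs 75.00 mm²).

layer 26 (z = 6.5 mm)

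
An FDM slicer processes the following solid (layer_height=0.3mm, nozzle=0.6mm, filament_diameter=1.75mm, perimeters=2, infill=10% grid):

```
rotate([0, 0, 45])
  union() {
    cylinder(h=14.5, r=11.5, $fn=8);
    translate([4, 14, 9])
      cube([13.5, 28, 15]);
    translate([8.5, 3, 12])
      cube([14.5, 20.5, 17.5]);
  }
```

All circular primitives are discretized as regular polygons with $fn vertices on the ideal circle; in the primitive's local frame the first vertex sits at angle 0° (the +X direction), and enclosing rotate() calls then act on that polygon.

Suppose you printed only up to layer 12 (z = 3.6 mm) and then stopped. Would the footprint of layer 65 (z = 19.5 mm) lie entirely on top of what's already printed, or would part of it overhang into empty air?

Compare the two slices. At z = 3.6: the r=11.5 cylinder gives a regular 8-gon of circumradius 11.5 (constant along its height) (area = (8/2)·11.500²·sin(360°/8) = 374.06 mm²); the cube at (4, 14) is absent (z outside [9, 24]); the cube at (8.5, 3) is absent (z outside [12, 29.5]); Combining (union): only the r=11.5 cylinder is present, so the union is just that shape — area = 374.06 mm²; (whole slice rotated 45° about Z — lengths, areas and connectivity unchanged). At z = 19.5: the cylinder is absent (z outside [0, 14.5]); the cube at (4, 14) (footprint 13.5×28) is included at this height (area 378.00 mm²); the 14.5×20.5 cube at (8.5, 3) contributes its full rectangle (area 297.25 mm²); Merging all regions: the regions partially overlap — summed areas 675.25 mm² minus the doubly-counted overlap 85.50 mm² gives 589.75 mm² — area = 589.75 mm²; (whole slice rotated 45° about Z — lengths, areas and connectivity unchanged). Checking containment: at z = 19.5 the cross-section extends beyond the z = 3.6 cross-section by about 586.02 mm².

part overhangs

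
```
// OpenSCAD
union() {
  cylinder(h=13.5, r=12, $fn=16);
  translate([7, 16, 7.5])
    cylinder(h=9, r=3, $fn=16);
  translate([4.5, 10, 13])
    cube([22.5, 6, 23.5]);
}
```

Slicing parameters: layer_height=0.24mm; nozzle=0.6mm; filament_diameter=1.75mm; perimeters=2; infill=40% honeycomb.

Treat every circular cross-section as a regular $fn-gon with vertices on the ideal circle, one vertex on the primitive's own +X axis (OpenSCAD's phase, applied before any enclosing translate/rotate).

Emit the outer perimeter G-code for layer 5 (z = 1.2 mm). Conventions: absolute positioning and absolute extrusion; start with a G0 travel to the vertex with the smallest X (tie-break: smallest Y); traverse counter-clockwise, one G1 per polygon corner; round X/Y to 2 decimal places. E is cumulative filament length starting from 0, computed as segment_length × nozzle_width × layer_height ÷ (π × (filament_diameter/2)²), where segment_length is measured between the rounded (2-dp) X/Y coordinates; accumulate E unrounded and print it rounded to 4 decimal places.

G0 X-12.00 Y0.00 Z1.20
G1 X-11.09 Y-4.59 E0.2801
G1 X-8.49 Y-8.49 E0.5608
G1 X-4.59 Y-11.09 E0.8414
G1 X0.00 Y-12.00 E1.1215
G1 X4.59 Y-11.09 E1.4017
G1 X8.49 Y-8.49 E1.6823
G1 X11.09 Y-4.59 E1.9629
G1 X12.00 Y0.00 E2.2430
G1 X11.09 Y4.59 E2.5232
G1 X8.49 Y8.49 E2.8038
G1 X4.59 Y11.09 E3.0844
G1 X0.00 Y12.00 E3.3646
G1 X-4.59 Y11.09 E3.6447
G1 X-8.49 Y8.49 E3.9253
G1 X-11.09 Y4.59 E4.2059
G1 X-12.00 Y0.00 E4.4861

At z = 1.2 mm: the r=12 cylinder gives a regular 16-gon of circumradius 12 (constant along its height); the cylinder at (7, 16) is absent (z outside [7.5, 16.5]); the cube at (4.5, 10) does not reach this height (z outside [13, 36.5]); Combining (union): only the r=12 cylinder is present, so the union is just that shape — 1 connected region. The outline is a single polygon with 16 vertices. Extrusion per mm of travel: 0.6 × 0.24 / (π × 0.875²) = 0.059868. Accumulating E over each segment gives final E = 4.4861.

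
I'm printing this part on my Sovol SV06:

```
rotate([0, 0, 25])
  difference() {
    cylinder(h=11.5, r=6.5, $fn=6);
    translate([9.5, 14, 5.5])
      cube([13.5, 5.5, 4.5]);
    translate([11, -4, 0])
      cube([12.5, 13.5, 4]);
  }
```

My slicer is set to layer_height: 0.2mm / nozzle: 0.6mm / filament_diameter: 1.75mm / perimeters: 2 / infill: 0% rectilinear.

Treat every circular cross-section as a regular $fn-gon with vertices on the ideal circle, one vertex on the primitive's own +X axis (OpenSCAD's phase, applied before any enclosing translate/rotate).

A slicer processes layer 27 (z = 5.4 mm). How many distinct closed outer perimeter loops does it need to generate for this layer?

1

At z = 5.4 mm: the r=6.5 cylinder contributes a regular 6-gon of circumradius 6.5; the cube at (9.5, 14) is not intersected at this z (z outside [5.5, 10]); the cube at (11, -4) does not reach this height (z outside [0, 4]); After the difference (first − rest): none of the subtracted shapes is present at this height, so the r=6.5 cylinder is unchanged — 1 connected region; (whole slice rotated 25° about Z — lengths, areas and connectivity unchanged). The result has 1 disconnected region.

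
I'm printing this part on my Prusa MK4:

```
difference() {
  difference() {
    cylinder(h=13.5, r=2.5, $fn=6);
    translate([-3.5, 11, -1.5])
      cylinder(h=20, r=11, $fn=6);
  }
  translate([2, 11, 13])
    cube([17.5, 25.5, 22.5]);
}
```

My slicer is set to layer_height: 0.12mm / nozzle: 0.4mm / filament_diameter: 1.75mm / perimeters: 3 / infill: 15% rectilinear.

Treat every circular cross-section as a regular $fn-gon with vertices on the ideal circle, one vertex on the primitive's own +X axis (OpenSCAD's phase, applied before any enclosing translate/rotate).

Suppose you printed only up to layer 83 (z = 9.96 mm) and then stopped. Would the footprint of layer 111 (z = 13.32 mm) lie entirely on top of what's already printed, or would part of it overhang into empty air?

entirely on top

Compare the two slices. At z = 9.96: the r=2.5 cylinder gives a regular 6-gon of circumradius 2.5 (constant along its height) (area = (6/2)·2.500²·sin(360°/6) = 16.24 mm²); the r=11 cylinder at (-3.5, 11) gives a regular 6-gon of circumradius 11 (constant along its height) (area = (6/2)·11.000²·sin(360°/6) = 314.37 mm²); After the difference (first − rest): starting from the r=2.5 cylinder (16.24 mm²), the r=11 cylinder at (-3.5, 11) partially overlaps it — only the 2.00 mm² overlap (of its 314.37 mm²) is removed, clipping the outline — area = 14.23 mm²; the cube at (2, 11) is not intersected at this z (z outside [13, 35.5]); Subtracting the remaining from the first: none of the subtracted shapes is present at this height, so the result so far is unchanged — area = 14.23 mm². At z = 13.32: the r=2.5 cylinder gives a regular 6-gon of circumradius 2.5 (constant along its height) (area = (6/2)·2.500²·sin(360°/6) = 16.24 mm²); the r=11 cylinder at (-3.5, 11) contributes a regular 6-gon of circumradius 11 (area = (6/2)·11.000²·sin(360°/6) = 314.37 mm²); Subtracting the remaining from the first: starting from the r=2.5 cylinder (16.24 mm²), the r=11 cylinder at (-3.5, 11) partially overlaps it — only the 2.00 mm² overlap (of its 314.37 mm²) is removed, clipping the outline — area = 14.23 mm²; the cube at (2, 11) is present — its section is the full 17.5×25.5 rectangle (area 446.25 mm²); Taking the first minus the rest: starting from the result so far (14.23 mm²), the 17.5×25.5 cube at (2, 11) misses the remaining region (no effect) — area = 14.23 mm². Checking containment: the cross-section at z = 13.32 is a subset of the cross-section at z = 9.96.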